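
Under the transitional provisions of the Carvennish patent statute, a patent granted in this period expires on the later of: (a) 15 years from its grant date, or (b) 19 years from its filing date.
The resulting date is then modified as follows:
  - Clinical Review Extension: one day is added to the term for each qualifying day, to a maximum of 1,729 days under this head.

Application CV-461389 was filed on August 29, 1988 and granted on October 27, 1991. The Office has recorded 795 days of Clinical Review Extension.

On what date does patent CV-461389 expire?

(a) grant + 15 years → 27 October 2006.
(b) filing + 19 years → 29 August 2007.
Later of the two: 29 August 2007.
Clinical Review Extension: 795 days (within the 1729-day cap) → +795 days → 1 November 2009.

November 1, 2009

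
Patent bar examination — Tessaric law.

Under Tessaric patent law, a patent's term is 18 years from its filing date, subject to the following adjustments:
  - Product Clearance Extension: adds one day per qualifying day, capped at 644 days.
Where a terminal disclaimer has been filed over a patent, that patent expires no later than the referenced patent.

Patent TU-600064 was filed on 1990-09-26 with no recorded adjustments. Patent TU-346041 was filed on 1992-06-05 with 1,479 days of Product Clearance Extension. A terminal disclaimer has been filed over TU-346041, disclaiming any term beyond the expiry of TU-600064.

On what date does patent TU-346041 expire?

2008-09-26

Natural term of TU-346041:
  Base: filing + 18 years → 5 June 2010.
  Product Clearance Extension: 1479 days claimed exceeds the 644-day cap, so +644 days → 10 March 2012.
Expiry of referenced patent TU-600064:
  Base: filing + 18 years → 26 September 2008.
Terminal disclaimer: TU-346041 expires on the earlier of 10 March 2012 and 26 September 2008.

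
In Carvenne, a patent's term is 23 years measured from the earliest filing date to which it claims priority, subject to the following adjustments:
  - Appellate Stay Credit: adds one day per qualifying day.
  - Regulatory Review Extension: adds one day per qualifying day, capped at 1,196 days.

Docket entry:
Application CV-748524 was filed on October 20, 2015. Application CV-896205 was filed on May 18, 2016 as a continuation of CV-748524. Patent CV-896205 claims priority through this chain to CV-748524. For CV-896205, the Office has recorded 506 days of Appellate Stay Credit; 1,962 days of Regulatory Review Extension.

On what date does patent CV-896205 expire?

2043-06-18

Earliest priority filing: 20 October 2015.
Base term: 20 October 2015 + 23 years → 20 October 2038.
Appellate Stay Credit: +506 days → 9 March 2040.
Regulatory Review Extension: 1962 days claimed exceeds the 1196-day cap, so +1196 days → 18 June 2043.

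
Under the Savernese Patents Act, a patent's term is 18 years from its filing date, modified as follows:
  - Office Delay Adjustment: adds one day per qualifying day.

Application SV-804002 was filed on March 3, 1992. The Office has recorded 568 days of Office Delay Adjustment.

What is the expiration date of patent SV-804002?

Base term: filing date + 18 years → 3 March 2010.
Office Delay Adjustment: +568 days → 22 September 2011.

2011-09-22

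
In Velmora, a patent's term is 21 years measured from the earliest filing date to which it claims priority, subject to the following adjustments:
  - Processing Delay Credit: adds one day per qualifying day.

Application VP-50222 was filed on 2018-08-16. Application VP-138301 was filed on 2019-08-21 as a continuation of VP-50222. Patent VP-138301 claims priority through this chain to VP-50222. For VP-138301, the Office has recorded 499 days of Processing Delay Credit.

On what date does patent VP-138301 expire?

Earliest priority filing: 16 August 2018.
Base term: 16 August 2018 + 21 years → 16 August 2039.
Processing Delay Credit: +499 days → 27 December 2040.

December 27, 2040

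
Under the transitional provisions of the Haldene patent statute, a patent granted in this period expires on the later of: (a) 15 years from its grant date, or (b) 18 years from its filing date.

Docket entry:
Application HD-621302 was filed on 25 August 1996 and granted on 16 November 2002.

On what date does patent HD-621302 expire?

(a) grant + 15 years → 16 November 2017.
(b) filing + 18 years → 25 August 2014.
Later of the two: 16 November 2017.

2017-11-16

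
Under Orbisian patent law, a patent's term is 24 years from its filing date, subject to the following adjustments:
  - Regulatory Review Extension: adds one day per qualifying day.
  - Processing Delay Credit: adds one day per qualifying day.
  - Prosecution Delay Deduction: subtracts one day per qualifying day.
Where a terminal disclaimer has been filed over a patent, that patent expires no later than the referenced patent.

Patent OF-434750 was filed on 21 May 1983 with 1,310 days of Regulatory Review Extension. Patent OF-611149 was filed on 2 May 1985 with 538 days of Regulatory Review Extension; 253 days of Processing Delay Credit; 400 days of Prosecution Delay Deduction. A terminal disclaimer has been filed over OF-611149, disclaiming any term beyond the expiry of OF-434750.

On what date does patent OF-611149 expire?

Natural term of OF-611149:
  Base: filing + 24 years → 2 May 2009.
  Regulatory Review Extension: +538 days → 22 October 2010.
  Processing Delay Credit: +253 days → 2 July 2011.
  Prosecution Delay Deduction: −400 days → 28 May 2010.
Expiry of referenced patent OF-434750:
  Base: filing + 24 years → 21 May 2007.
  Regulatory Review Extension: +1310 days → 21 December 2010.
Terminal disclaimer: OF-611149 expires on the earlier of 28 May 2010 and 21 December 2010.

2010-05-28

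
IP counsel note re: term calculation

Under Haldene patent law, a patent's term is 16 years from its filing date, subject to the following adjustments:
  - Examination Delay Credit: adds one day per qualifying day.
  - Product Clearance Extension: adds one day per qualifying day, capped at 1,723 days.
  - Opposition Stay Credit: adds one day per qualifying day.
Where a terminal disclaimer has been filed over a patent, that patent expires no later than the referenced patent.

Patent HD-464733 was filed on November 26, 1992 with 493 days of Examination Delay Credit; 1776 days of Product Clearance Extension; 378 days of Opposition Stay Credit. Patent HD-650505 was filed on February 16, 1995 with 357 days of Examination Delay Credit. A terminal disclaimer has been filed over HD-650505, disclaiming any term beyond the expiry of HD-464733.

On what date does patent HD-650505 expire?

Natural term of HD-650505:
  Base: filing + 16 years → 16 February 2011.
  Examination Delay Credit: +357 days → 8 February 2012.
Expiry of referenced patent HD-464733:
  Base: filing + 16 years → 26 November 2008.
  Examination Delay Credit: +493 days → 3 April 2010.
  Product Clearance Extension: 1776 days claimed exceeds the 1723-day cap, so +1723 days → 21 December 2014.
  Opposition Stay Credit: +378 days → 3 January 2016.
Terminal disclaimer: HD-650505 expires on the earlier of 8 February 2012 and 3 January 2016.

2012-02-08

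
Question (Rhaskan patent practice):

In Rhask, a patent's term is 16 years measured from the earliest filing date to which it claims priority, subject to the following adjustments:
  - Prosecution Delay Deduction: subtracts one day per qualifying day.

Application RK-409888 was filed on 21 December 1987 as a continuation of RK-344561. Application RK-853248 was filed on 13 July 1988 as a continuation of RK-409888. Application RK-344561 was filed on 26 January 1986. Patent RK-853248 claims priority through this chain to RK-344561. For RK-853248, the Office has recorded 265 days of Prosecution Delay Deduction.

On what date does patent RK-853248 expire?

Earliest priority filing: 26 January 1986.
Base term: 26 January 1986 + 16 years → 26 January 2002.
Prosecution Delay Deduction: −265 days → 6 May 2001.

May 6, 2001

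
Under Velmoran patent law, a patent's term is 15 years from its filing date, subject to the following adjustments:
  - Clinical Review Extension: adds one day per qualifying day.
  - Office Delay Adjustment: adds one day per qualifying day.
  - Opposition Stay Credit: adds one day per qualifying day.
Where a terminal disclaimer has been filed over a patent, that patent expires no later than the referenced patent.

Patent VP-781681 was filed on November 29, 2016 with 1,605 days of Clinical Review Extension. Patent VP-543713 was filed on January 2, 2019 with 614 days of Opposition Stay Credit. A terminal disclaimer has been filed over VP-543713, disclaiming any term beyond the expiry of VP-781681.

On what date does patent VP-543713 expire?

September 8, 2035

Natural term of VP-543713:
  Base: filing + 15 years → 2 January 2034.
  Opposition Stay Credit: +614 days → 8 September 2035.
Expiry of referenced patent VP-781681:
  Base: filing + 15 years → 29 November 2031.
  Clinical Review Extension: +1605 days → 21 April 2036.
Terminal disclaimer: VP-543713 expires on the earlier of 8 September 2035 and 21 April 2036.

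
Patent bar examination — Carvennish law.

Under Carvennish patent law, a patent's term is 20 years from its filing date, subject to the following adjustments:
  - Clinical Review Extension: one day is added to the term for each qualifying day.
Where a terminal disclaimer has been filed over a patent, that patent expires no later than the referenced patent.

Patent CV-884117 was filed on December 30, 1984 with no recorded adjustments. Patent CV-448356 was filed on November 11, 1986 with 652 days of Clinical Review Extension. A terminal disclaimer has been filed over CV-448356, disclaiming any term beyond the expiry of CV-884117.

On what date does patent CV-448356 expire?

December 30, 2004

Natural term of CV-448356:
  Base: filing + 20 years → 11 November 2006.
  Clinical Review Extension: +652 days → 24 August 2008.
Expiry of referenced patent CV-884117:
  Base: filing + 20 years → 30 December 2004.
Terminal disclaimer: CV-448356 expires on the earlier of 24 August 2008 and 30 December 2004.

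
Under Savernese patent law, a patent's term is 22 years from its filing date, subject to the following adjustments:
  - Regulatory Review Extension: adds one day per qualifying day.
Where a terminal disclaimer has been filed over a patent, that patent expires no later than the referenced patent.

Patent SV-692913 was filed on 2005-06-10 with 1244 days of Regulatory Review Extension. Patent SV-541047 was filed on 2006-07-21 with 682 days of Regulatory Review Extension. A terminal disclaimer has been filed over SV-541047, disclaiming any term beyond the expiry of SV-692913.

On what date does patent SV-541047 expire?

Natural term of SV-541047:
  Base: filing + 22 years → 21 July 2028.
  Regulatory Review Extension: +682 days → 3 June 2030.
Expiry of referenced patent SV-692913:
  Base: filing + 22 years → 10 June 2027.
  Regulatory Review Extension: +1244 days → 5 November 2030.
Terminal disclaimer: SV-541047 expires on the earlier of 3 June 2030 and 5 November 2030.

2030-06-03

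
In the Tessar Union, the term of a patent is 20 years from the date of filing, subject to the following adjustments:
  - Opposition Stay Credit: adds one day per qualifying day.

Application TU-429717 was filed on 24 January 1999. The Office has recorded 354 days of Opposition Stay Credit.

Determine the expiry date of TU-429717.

2020-01-13

Base term: filing date + 20 years → 24 January 2019.
Opposition Stay Credit: +354 days → 13 January 2020.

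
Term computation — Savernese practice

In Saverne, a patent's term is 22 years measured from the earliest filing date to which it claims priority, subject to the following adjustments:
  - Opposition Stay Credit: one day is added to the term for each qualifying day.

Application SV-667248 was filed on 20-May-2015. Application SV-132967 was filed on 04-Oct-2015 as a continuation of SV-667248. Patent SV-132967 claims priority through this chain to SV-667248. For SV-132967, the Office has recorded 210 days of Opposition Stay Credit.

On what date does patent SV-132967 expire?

Earliest priority filing: 20 May 2015.
Base term: 20 May 2015 + 22 years → 20 May 2037.
Opposition Stay Credit: +210 days → 16 December 2037.

December 16, 2037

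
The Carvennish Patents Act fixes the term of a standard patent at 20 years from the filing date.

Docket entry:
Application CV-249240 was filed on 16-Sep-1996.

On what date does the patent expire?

September 16, 2016

Filing date + 20 years → 16 September 2016.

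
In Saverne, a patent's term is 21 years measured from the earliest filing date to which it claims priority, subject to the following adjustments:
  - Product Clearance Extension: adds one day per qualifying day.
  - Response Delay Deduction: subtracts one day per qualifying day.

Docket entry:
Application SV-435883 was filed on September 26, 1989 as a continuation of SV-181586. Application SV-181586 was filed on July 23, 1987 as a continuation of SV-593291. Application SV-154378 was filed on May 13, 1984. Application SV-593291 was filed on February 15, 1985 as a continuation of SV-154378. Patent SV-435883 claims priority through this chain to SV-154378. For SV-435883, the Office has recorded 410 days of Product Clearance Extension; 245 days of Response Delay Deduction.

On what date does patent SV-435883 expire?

Earliest priority filing: 13 May 1984.
Base term: 13 May 1984 + 21 years → 13 May 2005.
Product Clearance Extension: +410 days → 27 June 2006.
Response Delay Deduction: −245 days → 25 October 2005.

October 25, 2005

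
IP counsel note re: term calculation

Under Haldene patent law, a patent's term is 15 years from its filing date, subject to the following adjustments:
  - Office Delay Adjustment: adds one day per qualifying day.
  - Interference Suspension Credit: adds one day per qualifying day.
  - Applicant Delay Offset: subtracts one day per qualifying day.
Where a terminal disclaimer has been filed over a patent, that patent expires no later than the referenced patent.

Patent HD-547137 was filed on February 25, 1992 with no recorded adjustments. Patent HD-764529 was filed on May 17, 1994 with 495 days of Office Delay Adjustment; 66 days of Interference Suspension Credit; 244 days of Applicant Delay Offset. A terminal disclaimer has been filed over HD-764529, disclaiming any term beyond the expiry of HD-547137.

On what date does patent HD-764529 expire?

2007-02-25

Natural term of HD-764529:
  Base: filing + 15 years → 17 May 2009.
  Office Delay Adjustment: +495 days → 24 September 2010.
  Interference Suspension Credit: +66 days → 29 November 2010.
  Applicant Delay Offset: −244 days → 30 March 2010.
Expiry of referenced patent HD-547137:
  Base: filing + 15 years → 25 February 2007.
Terminal disclaimer: HD-764529 expires on the earlier of 30 March 2010 and 25 February 2007.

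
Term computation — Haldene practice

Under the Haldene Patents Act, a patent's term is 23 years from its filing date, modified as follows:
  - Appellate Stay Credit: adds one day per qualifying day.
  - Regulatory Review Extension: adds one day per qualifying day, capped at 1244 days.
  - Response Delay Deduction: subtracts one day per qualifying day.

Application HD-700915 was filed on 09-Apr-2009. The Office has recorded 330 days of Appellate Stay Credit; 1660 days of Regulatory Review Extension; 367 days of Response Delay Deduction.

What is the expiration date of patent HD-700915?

July 30, 2035

Base term: filing date + 23 years → 9 April 2032.
Appellate Stay Credit: +330 days → 5 March 2033.
Regulatory Review Extension: 1660 days claimed exceeds the 1244-day cap, so +1244 days → 31 July 2036.
Response Delay Deduction: −367 days → 30 July 2035.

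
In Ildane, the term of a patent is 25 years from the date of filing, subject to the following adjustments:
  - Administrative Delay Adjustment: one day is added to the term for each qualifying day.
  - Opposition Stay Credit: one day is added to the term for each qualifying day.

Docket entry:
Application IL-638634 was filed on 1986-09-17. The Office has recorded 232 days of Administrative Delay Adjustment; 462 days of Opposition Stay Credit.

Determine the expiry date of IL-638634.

August 11, 2013

Base term: filing date + 25 years → 17 September 2011.
Administrative Delay Adjustment: +232 days → 6 May 2012.
Opposition Stay Credit: +462 days → 11 August 2013.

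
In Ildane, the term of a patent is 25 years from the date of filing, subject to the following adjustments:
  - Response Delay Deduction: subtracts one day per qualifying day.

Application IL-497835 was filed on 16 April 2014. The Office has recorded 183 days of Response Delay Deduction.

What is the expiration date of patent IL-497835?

October 15, 2038

Base term: filing date + 25 years → 16 April 2039.
Response Delay Deduction: −183 days → 15 October 2038.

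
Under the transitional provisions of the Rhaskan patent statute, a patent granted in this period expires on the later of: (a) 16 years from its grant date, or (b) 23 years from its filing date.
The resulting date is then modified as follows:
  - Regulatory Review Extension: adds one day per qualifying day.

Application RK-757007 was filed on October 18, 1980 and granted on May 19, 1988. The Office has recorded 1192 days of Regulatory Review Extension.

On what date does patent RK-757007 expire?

(a) grant + 16 years → 19 May 2004.
(b) filing + 23 years → 18 October 2003.
Later of the two: 19 May 2004.
Regulatory Review Extension: +1192 days → 24 August 2007.

August 24, 2007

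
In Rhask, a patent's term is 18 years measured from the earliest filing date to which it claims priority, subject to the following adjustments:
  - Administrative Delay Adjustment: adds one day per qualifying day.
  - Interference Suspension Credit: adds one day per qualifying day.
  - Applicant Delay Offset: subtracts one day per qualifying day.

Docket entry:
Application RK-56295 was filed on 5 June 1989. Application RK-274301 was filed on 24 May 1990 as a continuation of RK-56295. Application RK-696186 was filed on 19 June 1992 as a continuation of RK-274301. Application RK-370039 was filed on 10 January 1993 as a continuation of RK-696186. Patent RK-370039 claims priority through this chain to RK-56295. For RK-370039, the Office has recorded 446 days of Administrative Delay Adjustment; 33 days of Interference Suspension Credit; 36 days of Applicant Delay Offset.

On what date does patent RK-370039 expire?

Earliest priority filing: 5 June 1989.
Base term: 5 June 1989 + 18 years → 5 June 2007.
Administrative Delay Adjustment: +446 days → 24 August 2008.
Interference Suspension Credit: +33 days → 26 September 2008.
Applicant Delay Offset: −36 days → 21 August 2008.

August 21, 2008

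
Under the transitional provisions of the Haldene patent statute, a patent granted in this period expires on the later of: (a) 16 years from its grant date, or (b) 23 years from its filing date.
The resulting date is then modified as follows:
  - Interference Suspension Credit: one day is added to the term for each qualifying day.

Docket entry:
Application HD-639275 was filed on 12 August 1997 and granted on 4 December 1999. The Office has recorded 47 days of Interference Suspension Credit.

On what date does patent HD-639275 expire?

(a) grant + 16 years → 4 December 2015.
(b) filing + 23 years → 12 August 2020.
Later of the two: 12 August 2020.
Interference Suspension Credit: +47 days → 28 September 2020.

2020-09-28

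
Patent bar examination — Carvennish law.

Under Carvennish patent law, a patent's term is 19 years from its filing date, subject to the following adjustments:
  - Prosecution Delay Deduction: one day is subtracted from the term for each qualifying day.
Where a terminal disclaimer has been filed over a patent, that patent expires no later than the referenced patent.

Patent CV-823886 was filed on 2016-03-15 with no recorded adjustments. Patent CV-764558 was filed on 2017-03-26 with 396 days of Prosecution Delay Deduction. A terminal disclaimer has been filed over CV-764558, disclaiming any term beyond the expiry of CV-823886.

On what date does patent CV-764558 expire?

2035-02-24

Natural term of CV-764558:
  Base: filing + 19 years → 26 March 2036.
  Prosecution Delay Deduction: −396 days → 24 February 2035.
Expiry of referenced patent CV-823886:
  Base: filing + 19 years → 15 March 2035.
Terminal disclaimer: CV-764558 expires on the earlier of 24 February 2035 and 15 March 2035.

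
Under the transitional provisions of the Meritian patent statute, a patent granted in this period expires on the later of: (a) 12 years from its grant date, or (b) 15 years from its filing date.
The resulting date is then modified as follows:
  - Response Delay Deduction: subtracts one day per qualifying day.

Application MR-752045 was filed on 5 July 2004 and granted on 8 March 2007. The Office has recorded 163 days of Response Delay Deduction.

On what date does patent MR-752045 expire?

January 23, 2019

(a) grant + 12 years → 8 March 2019.
(b) filing + 15 years → 5 July 2019.
Later of the two: 5 July 2019.
Response Delay Deduction: −163 days → 23 January 2019.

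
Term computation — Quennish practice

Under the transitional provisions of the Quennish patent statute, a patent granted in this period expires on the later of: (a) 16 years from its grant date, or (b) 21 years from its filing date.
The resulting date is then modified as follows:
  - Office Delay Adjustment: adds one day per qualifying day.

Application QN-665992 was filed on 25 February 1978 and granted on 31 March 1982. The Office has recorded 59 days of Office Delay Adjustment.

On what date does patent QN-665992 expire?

1999-04-25

(a) grant + 16 years → 31 March 1998.
(b) filing + 21 years → 25 February 1999.
Later of the two: 25 February 1999.
Office Delay Adjustment: +59 days → 25 April 1999.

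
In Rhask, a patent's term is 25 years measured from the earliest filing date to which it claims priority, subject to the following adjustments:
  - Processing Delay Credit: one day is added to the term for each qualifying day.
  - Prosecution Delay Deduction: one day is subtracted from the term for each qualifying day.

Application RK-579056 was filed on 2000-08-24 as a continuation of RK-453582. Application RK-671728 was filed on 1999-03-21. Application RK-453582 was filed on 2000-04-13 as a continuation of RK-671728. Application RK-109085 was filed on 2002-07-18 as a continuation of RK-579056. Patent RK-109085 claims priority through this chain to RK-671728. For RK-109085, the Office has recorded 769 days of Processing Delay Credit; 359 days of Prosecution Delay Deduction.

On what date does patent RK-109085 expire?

Earliest priority filing: 21 March 1999.
Base term: 21 March 1999 + 25 years → 21 March 2024.
Processing Delay Credit: +769 days → 29 April 2026.
Prosecution Delay Deduction: −359 days → 5 May 2025.

May 5, 2025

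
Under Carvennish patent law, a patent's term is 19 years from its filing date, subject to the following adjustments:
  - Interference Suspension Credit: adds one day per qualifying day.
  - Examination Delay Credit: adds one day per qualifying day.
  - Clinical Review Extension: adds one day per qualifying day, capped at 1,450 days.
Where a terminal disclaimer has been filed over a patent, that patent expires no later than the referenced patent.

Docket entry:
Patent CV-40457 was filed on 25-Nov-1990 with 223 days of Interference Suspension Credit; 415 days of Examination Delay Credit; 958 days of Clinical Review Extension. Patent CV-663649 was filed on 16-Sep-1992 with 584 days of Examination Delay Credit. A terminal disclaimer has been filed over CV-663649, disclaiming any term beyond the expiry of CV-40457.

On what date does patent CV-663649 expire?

Natural term of CV-663649:
  Base: filing + 19 years → 16 September 2011.
  Examination Delay Credit: +584 days → 22 April 2013.
Expiry of referenced patent CV-40457:
  Base: filing + 19 years → 25 November 2009.
  Interference Suspension Credit: +223 days → 6 July 2010.
  Examination Delay Credit: +415 days → 25 August 2011.
  Clinical Review Extension: 958 days (within the 1450-day cap) → +958 days → 9 April 2014.
Terminal disclaimer: CV-663649 expires on the earlier of 22 April 2013 and 9 April 2014.

April 22, 2013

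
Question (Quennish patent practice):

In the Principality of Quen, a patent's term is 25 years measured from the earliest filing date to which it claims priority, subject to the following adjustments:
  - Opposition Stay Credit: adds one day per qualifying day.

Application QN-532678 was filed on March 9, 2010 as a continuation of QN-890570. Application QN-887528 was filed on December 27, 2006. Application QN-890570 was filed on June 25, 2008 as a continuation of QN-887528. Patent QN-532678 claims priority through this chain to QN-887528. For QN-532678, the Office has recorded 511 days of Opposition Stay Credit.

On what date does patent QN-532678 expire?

2033-05-21

Earliest priority filing: 27 December 2006.
Base term: 27 December 2006 + 25 years → 27 December 2031.
Opposition Stay Credit: +511 days → 21 May 2033.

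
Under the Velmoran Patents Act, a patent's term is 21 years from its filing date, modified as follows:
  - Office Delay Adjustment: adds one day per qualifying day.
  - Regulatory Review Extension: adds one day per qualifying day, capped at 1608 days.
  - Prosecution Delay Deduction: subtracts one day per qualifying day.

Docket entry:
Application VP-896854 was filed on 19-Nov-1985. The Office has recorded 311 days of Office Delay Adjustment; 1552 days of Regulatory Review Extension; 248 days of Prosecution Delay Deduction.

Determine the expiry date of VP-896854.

Base term: filing date + 21 years → 19 November 2006.
Office Delay Adjustment: +311 days → 26 September 2007.
Regulatory Review Extension: 1552 days (within the 1608-day cap) → +1552 days → 26 December 2011.
Prosecution Delay Deduction: −248 days → 22 April 2011.

2011-04-22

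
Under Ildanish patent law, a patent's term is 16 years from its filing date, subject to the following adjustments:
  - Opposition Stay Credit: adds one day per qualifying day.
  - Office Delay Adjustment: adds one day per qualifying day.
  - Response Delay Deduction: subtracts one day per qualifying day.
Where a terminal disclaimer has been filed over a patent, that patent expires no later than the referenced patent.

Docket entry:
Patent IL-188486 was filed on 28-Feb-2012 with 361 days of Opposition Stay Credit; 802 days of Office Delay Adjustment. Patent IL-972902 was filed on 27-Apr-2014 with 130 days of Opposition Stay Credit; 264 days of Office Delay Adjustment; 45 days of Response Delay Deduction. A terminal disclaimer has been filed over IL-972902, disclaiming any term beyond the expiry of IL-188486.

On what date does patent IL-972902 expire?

Natural term of IL-972902:
  Base: filing + 16 years → 27 April 2030.
  Opposition Stay Credit: +130 days → 4 September 2030.
  Office Delay Adjustment: +264 days → 26 May 2031.
  Response Delay Deduction: −45 days → 11 April 2031.
Expiry of referenced patent IL-188486:
  Base: filing + 16 years → 28 February 2028.
  Opposition Stay Credit: +361 days → 23 February 2029.
  Office Delay Adjustment: +802 days → 6 May 2031.
Terminal disclaimer: IL-972902 expires on the earlier of 11 April 2031 and 6 May 2031.

April 11, 2031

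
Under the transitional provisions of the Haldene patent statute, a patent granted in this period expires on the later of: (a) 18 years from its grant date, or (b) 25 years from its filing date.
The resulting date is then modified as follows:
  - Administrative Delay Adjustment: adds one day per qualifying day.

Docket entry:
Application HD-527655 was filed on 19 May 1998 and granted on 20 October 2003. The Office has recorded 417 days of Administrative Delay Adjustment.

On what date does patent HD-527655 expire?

2024-07-09

(a) grant + 18 years → 20 October 2021.
(b) filing + 25 years → 19 May 2023.
Later of the two: 19 May 2023.
Administrative Delay Adjustment: +417 days → 9 July 2024.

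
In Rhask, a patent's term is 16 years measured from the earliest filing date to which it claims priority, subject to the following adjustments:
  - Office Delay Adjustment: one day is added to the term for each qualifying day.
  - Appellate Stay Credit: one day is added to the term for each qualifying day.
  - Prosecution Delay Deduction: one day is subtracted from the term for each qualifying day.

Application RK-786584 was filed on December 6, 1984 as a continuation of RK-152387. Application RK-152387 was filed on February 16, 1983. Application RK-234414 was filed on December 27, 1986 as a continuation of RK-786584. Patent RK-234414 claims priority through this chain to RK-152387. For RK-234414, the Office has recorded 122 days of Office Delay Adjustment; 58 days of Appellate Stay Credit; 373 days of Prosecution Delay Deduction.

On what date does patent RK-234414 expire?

Earliest priority filing: 16 February 1983.
Base term: 16 February 1983 + 16 years → 16 February 1999.
Office Delay Adjustment: +122 days → 18 June 1999.
Appellate Stay Credit: +58 days → 15 August 1999.
Prosecution Delay Deduction: −373 days → 7 August 1998.

August 7, 1998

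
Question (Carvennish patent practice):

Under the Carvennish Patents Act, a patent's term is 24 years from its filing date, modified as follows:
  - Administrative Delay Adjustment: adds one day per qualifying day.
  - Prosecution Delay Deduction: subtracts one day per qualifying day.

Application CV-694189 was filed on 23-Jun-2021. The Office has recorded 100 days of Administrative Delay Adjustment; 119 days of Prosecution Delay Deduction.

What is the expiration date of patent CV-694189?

2045-06-04

Base term: filing date + 24 years → 23 June 2045.
Administrative Delay Adjustment: +100 days → 1 October 2045.
Prosecution Delay Deduction: −119 days → 4 June 2045.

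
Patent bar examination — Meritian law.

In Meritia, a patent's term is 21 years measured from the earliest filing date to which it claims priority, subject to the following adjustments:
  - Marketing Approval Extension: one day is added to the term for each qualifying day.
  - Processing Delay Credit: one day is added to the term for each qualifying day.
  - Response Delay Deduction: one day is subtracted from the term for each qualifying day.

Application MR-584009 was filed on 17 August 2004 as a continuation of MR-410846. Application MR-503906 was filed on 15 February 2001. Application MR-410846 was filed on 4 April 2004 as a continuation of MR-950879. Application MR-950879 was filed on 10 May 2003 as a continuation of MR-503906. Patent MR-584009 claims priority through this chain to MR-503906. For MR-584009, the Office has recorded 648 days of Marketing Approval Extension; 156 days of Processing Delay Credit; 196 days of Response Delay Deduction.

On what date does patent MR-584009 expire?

October 16, 2023

Earliest priority filing: 15 February 2001.
Base term: 15 February 2001 + 21 years → 15 February 2022.
Marketing Approval Extension: +648 days → 25 November 2023.
Processing Delay Credit: +156 days → 29 April 2024.
Response Delay Deduction: −196 days → 16 October 2023.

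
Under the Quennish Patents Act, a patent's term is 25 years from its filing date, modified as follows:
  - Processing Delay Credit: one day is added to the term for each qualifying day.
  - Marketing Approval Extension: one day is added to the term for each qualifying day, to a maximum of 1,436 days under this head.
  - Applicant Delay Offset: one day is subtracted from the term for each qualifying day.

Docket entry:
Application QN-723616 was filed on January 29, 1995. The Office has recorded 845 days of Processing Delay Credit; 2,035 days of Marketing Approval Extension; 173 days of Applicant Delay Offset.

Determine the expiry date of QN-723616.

November 6, 2025

Base term: filing date + 25 years → 29 January 2020.
Processing Delay Credit: +845 days → 23 May 2022.
Marketing Approval Extension: 2035 days claimed exceeds the 1436-day cap, so +1436 days → 28 April 2026.
Applicant Delay Offset: −173 days → 6 November 2025.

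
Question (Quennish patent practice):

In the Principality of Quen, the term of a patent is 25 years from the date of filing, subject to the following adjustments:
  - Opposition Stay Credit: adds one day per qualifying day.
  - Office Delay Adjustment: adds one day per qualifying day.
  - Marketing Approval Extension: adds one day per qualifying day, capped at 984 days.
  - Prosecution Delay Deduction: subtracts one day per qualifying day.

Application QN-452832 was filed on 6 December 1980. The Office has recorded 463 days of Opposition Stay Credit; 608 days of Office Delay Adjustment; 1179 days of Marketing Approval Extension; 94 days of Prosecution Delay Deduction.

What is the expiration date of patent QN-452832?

April 20, 2011

Base term: filing date + 25 years → 6 December 2005.
Opposition Stay Credit: +463 days → 14 March 2007.
Office Delay Adjustment: +608 days → 11 November 2008.
Marketing Approval Extension: 1179 days claimed exceeds the 984-day cap, so +984 days → 23 July 2011.
Prosecution Delay Deduction: −94 days → 20 April 2011.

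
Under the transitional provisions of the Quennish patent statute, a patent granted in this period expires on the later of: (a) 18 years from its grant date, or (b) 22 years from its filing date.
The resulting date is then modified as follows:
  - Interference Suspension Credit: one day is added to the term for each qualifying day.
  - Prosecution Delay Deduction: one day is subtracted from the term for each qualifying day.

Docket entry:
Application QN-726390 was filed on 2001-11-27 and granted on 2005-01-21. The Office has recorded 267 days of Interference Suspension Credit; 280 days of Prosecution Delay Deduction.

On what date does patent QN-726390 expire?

November 14, 2023

(a) grant + 18 years → 21 January 2023.
(b) filing + 22 years → 27 November 2023.
Later of the two: 27 November 2023.
Interference Suspension Credit: +267 days → 20 August 2024.
Prosecution Delay Deduction: −280 days → 14 November 2023.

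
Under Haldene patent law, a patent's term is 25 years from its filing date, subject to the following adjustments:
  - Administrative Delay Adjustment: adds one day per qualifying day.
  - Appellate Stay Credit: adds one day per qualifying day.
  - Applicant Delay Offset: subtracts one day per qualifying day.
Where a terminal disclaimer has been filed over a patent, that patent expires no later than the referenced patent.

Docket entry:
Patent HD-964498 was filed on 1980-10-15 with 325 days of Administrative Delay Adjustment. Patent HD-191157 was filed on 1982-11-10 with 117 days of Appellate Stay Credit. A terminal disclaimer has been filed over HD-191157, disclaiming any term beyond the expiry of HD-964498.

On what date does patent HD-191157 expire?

Natural term of HD-191157:
  Base: filing + 25 years → 10 November 2007.
  Appellate Stay Credit: +117 days → 6 March 2008.
Expiry of referenced patent HD-964498:
  Base: filing + 25 years → 15 October 2005.
  Administrative Delay Adjustment: +325 days → 5 September 2006.
Terminal disclaimer: HD-191157 expires on the earlier of 6 March 2008 and 5 September 2006.

2006-09-05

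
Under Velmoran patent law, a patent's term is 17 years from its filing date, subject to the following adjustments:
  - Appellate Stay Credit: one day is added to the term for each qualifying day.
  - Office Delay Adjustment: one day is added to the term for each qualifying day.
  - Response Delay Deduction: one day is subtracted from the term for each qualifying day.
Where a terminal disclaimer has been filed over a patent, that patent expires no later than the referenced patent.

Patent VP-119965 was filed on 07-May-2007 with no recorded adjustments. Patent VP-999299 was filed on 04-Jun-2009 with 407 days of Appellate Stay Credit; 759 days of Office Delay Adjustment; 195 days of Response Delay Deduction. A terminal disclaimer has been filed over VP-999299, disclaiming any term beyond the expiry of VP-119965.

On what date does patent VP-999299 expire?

Natural term of VP-999299:
  Base: filing + 17 years → 4 June 2026.
  Appellate Stay Credit: +407 days → 16 July 2027.
  Office Delay Adjustment: +759 days → 13 August 2029.
  Response Delay Deduction: −195 days → 30 January 2029.
Expiry of referenced patent VP-119965:
  Base: filing + 17 years → 7 May 2024.
Terminal disclaimer: VP-999299 expires on the earlier of 30 January 2029 and 7 May 2024.

2024-05-07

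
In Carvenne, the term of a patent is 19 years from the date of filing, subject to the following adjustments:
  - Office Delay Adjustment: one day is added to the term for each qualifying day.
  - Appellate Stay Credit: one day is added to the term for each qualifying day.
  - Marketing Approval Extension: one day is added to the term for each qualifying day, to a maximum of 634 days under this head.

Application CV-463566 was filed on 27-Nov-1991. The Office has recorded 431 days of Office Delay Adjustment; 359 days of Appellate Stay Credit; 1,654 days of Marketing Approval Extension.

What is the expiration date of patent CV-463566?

2014-10-21

Base term: filing date + 19 years → 27 November 2010.
Office Delay Adjustment: +431 days → 1 February 2012.
Appellate Stay Credit: +359 days → 25 January 2013.
Marketing Approval Extension: 1654 days claimed exceeds the 634-day cap, so +634 days → 21 October 2014.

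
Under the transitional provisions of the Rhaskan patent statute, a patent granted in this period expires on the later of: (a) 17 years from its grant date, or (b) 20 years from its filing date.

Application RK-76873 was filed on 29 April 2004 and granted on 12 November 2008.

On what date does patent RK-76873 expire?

2025-11-12

(a) grant + 17 years → 12 November 2025.
(b) filing + 20 years → 29 April 2024.
Later of the two: 12 November 2025.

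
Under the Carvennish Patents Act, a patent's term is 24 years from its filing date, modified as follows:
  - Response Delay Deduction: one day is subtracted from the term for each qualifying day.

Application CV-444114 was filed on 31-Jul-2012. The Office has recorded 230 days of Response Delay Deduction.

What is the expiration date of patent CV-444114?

December 14, 2035

Base term: filing date + 24 years → 31 July 2036.
Response Delay Deduction: −230 days → 14 December 2035.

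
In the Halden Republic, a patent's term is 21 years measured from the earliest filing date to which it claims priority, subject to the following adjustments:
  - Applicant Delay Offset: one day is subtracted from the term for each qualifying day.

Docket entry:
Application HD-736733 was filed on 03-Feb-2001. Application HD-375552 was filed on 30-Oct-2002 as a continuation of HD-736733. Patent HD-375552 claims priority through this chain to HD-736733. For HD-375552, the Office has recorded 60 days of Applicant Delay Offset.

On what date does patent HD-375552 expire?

Earliest priority filing: 3 February 2001.
Base term: 3 February 2001 + 21 years → 3 February 2022.
Applicant Delay Offset: −60 days → 5 December 2021.

December 5, 2021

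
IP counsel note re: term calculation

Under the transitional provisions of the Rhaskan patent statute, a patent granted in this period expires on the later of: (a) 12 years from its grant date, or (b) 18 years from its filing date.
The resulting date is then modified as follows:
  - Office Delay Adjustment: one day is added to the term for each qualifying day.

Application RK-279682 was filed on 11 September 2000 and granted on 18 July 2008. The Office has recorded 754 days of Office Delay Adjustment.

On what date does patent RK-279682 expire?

(a) grant + 12 years → 18 July 2020.
(b) filing + 18 years → 11 September 2018.
Later of the two: 18 July 2020.
Office Delay Adjustment: +754 days → 11 August 2022.

August 11, 2022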